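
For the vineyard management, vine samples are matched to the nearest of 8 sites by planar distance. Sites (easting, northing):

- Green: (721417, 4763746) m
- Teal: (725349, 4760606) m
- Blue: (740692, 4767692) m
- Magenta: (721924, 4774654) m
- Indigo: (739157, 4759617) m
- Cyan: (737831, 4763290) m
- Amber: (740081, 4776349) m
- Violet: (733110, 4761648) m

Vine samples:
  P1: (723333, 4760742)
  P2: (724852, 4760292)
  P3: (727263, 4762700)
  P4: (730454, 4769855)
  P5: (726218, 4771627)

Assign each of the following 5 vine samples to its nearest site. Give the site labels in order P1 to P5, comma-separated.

Teal, Teal, Teal, Violet, Magenta

P1 → Teal (d²=4082752.00)
P2 → Teal (d²=345605.00)
P3 → Teal (d²=8048232.00)
P4 → Violet (d²=74409185.00)
P5 → Magenta (d²=27601165.00)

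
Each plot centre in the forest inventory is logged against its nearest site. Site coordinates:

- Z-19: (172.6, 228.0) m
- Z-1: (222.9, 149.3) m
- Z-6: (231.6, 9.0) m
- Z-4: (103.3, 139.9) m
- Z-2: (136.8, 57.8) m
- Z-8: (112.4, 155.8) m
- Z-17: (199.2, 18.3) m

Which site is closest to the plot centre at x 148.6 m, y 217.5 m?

Z-19

Squared distances to each site:
Z-19: 686.250; Z-1: 10171.730; Z-6: 50361.250; Z-4: 8073.850; Z-2: 25643.330; Z-8: 5117.330; Z-17: 42241.000.
Minimum at Z-19.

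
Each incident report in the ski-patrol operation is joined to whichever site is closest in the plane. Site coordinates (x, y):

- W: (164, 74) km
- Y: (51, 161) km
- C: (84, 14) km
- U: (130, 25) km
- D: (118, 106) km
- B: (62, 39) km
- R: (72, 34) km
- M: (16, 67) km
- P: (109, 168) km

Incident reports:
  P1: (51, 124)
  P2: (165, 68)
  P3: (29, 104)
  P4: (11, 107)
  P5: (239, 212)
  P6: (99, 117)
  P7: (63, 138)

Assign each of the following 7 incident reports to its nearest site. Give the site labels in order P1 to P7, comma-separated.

Y, W, M, M, P, D, Y

P1 → Y (d²=1369.00)
P2 → W (d²=37.00)
P3 → M (d²=1538.00)
P4 → M (d²=1625.00)
P5 → P (d²=18836.00)
P6 → D (d²=482.00)
P7 → Y (d²=673.00)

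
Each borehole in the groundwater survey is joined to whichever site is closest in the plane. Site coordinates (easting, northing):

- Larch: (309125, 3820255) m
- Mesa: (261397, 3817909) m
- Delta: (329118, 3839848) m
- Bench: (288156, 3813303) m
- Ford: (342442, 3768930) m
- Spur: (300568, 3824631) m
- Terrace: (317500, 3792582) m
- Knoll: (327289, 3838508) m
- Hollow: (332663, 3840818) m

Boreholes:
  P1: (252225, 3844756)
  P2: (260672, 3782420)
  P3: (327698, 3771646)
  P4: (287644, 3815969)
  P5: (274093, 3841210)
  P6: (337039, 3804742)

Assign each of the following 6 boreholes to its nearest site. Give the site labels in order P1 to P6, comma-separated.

P1 → Mesa (d²=804886993.00)
P2 → Mesa (d²=1259994746.00)
P3 → Ford (d²=224762192.00)
P4 → Bench (d²=7369700.00)
P5 → Mesa (d²=704125017.00)
P6 → Terrace (d²=529638121.00)

Mesa, Mesa, Ford, Bench, Mesa, Terrace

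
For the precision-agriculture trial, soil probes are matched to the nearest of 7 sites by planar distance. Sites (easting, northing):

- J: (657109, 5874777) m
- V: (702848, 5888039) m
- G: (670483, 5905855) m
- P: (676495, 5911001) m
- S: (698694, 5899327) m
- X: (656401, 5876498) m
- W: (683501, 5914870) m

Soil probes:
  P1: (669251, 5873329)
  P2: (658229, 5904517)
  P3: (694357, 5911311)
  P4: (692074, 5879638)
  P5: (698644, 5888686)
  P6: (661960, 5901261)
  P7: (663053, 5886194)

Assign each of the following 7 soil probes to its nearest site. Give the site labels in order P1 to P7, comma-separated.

P1 → J (d²=149524868.00)
P2 → G (d²=151950760.00)
P3 → W (d²=130519217.00)
P4 → V (d²=186655877.00)
P5 → V (d²=18092225.00)
P6 → G (d²=93746365.00)
P7 → X (d²=138261520.00)

J, G, W, V, V, G, X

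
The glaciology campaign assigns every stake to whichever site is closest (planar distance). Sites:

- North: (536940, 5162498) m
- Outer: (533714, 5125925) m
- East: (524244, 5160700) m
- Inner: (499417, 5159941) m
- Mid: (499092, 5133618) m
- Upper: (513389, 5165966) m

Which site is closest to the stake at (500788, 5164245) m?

Squared distances to each site:
North: 1310019113.000; Outer: 2552543876.000; East: 562750961.000; Inner: 20404057.000; Mid: 940889545.000; Upper: 161747042.000.
Minimum at Inner.

Inner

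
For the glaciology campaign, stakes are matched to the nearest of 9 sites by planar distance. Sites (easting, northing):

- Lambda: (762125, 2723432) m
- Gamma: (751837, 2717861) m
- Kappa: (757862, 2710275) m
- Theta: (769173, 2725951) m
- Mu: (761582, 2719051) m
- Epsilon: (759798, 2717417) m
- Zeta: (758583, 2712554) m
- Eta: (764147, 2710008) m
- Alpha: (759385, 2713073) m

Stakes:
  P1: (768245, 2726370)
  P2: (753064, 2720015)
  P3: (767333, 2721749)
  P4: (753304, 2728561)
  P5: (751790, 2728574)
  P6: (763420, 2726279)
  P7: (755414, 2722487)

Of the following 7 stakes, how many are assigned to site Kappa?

P1 → Theta
P2 → Gamma
P3 → Theta
P4 → Lambda
P5 → Gamma
P6 → Lambda
P7 → Gamma
0 of the 7 go to Kappa.

0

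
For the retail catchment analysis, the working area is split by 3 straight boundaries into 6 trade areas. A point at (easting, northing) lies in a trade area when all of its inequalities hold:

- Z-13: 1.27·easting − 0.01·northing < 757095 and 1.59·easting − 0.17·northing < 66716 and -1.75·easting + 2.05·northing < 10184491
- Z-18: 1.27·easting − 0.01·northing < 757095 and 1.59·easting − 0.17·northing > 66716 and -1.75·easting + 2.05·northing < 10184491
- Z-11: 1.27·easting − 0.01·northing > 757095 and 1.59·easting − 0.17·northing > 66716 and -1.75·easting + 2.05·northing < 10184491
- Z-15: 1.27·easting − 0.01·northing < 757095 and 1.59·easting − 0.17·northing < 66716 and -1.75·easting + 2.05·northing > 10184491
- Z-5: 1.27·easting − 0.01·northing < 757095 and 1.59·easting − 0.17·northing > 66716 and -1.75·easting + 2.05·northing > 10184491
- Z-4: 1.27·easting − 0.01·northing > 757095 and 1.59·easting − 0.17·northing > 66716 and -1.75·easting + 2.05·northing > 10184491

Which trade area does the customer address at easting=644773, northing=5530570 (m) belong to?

1.27·644773 − 0.01·5530570 = 763556.010, which is > 757095
1.59·644773 − 0.17·5530570 = 84992.170, which is > 66716
-1.75·644773 + 2.05·5530570 = 10209315.750, which is > 10184491
This sign pattern matches Z-4.

Z-4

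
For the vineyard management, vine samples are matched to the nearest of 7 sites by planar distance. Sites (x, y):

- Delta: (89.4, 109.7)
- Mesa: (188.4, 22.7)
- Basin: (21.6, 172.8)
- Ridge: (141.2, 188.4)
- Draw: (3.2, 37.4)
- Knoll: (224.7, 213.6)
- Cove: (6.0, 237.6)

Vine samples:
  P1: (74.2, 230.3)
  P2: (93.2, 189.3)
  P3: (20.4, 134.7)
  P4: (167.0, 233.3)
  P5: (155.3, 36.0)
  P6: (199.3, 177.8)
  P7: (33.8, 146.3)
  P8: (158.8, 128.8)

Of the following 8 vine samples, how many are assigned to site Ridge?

3

P1 → Cove
P2 → Ridge
P3 → Basin
P4 → Ridge
P5 → Mesa
P6 → Knoll
P7 → Basin
P8 → Ridge
3 of the 8 go to Ridge.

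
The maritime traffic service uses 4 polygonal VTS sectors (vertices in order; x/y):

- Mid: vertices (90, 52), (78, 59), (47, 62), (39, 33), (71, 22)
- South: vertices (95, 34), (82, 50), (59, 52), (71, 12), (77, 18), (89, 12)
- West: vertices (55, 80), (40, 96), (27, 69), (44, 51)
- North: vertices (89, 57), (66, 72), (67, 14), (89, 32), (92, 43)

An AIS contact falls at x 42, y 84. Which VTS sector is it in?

Cast a ray rightward from (42, 84). For each polygon, the edges (by vertex number in listed order) whose endpoints lie on opposite sides of y = 84, where each meets that height, and whether that is right or left of the point:
Mid: no edge straddles that height → 0 crossings.
South: no edge straddles that height → 0 crossings.
West: 1–2 at x≈51.2 (right), 2–3 at x≈34.2 (left) → 1 crossing.
North: no edge straddles that height → 0 crossings.
Only West has an odd count, so the point is inside West.

West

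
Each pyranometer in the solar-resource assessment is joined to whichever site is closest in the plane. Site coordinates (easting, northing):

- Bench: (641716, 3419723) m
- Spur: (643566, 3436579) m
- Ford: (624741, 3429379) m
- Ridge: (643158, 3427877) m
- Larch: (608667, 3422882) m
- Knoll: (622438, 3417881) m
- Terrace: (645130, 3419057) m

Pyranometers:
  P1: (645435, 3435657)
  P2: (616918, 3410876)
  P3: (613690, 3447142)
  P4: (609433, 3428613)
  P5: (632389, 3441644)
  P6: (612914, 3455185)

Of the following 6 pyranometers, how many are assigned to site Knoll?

1

P1 → Spur
P2 → Knoll
P3 → Ford
P4 → Larch
P5 → Spur
P6 → Ford
1 of the 6 goes to Knoll.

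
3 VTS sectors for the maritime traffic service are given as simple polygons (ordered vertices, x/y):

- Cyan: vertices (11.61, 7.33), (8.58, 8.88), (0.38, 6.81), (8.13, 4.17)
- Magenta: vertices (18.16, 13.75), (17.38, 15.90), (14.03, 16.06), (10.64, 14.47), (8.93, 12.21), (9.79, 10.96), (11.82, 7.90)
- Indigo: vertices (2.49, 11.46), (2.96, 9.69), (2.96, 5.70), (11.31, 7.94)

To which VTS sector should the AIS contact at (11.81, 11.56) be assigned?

Cast a ray rightward from (11.81, 11.56). For each polygon, the edges (by vertex number in listed order) whose endpoints lie on opposite sides of y = 11.56, where each meets that height, and whether that is right or left of the point:
Cyan: no edge straddles that height → 0 crossings.
Magenta: 5–6 at x≈9.377 (left), 7–1 at x≈15.787 (right) → 1 crossing.
Indigo: no edge straddles that height → 0 crossings.
Only Magenta has an odd count, so the point is inside Magenta.

Magenta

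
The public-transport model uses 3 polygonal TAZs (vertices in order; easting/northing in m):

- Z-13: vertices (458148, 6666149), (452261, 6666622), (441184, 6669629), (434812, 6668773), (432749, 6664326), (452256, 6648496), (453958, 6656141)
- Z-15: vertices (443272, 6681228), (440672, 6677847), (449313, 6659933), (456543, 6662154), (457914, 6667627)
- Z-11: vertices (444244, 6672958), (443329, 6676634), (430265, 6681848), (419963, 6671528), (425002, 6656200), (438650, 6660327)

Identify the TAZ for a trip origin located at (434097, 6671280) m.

Cast a ray rightward from (434097, 6671280). For each polygon, the edges (by vertex number in listed order) whose endpoints lie on opposite sides of northing = 6671280, where each meets that height, and whether that is right or left of the point:
Z-13: no edge straddles that height → 0 crossings.
Z-15: 2–3 at easting≈443839.7 (right), 5–1 at easting≈453981.4 (right) → 2 crossings.
Z-11: 4–5 at easting≈420044.5 (left), 6–1 at easting≈443500.8 (right) → 1 crossing.
Only Z-11 has an odd count, so the point is inside Z-11.

Z-11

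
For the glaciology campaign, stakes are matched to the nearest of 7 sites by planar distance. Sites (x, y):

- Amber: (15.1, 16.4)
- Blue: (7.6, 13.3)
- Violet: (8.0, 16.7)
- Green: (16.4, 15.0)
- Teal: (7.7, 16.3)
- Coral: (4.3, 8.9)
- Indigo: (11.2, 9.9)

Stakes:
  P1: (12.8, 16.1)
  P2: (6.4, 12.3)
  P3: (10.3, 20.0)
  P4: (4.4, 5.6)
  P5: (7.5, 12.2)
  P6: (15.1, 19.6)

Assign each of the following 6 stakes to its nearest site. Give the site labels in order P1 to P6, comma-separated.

Amber, Blue, Violet, Coral, Blue, Amber

P1 → Amber (d²=5.38)
P2 → Blue (d²=2.44)
P3 → Violet (d²=16.18)
P4 → Coral (d²=10.90)
P5 → Blue (d²=1.22)
P6 → Amber (d²=10.24)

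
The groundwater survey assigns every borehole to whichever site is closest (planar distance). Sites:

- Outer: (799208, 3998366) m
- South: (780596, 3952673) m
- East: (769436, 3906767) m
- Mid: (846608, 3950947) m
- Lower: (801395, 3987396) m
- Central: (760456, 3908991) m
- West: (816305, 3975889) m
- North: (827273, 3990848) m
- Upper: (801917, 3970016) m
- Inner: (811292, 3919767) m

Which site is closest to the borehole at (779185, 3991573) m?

Squared distances to each site:
Outer: 447065378.000; South: 1515200921.000; East: 7287100637.000; Mid: 6196332805.000; Lower: 510731429.000; Central: 7170562165.000; West: 1623882256.000; North: 2312981369.000; Upper: 981448073.000; Inner: 6186961085.000.
Minimum at Outer.

Outer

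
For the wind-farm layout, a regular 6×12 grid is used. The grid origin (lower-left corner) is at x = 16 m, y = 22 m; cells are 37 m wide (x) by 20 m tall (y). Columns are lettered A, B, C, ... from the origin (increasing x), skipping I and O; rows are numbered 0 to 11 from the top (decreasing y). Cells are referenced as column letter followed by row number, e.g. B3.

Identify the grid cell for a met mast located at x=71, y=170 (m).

Column index: ⌊(71 − 16) / 37⌋ = ⌊1.486⌋ = 1 → column B
Row offset from origin: ⌊(170 − 22) / 20⌋ = ⌊7.400⌋ = 7 → row 4 (counted from top)

B4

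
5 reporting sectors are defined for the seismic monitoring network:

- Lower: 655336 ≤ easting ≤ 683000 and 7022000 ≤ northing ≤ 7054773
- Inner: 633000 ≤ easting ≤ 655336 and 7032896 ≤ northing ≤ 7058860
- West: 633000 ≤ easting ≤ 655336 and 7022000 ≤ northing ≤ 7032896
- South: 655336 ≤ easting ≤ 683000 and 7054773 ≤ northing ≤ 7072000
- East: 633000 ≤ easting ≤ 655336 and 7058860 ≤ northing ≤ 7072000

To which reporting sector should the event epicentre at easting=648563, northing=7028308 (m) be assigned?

The point has easting = 648563 and northing = 7028308.
Only West satisfies 633000 ≤ easting ≤ 655336 and 7022000 ≤ northing ≤ 7032896.

West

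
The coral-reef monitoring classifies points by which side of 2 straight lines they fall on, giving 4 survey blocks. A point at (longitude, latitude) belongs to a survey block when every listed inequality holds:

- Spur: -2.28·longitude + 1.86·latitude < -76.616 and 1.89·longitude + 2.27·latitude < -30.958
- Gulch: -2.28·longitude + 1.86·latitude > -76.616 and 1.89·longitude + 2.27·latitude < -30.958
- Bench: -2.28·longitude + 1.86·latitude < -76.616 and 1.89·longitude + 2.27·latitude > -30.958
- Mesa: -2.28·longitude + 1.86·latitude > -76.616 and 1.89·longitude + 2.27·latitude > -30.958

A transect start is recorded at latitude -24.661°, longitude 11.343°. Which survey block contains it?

-2.28·11.343 + 1.86·-24.661 = -71.731, which is > -76.616
1.89·11.343 + 2.27·-24.661 = -34.542, which is < -30.958
This sign pattern matches Gulch.

Gulch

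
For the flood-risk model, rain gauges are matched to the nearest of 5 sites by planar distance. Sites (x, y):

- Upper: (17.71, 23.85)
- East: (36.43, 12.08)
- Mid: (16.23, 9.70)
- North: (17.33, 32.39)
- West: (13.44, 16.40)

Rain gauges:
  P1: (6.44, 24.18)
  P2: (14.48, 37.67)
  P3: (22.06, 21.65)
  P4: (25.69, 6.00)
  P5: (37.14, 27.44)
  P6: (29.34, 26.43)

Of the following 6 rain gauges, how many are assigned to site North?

1

P1 → West
P2 → North
P3 → Upper
P4 → Mid
P5 → East
P6 → Upper
1 of the 6 goes to North.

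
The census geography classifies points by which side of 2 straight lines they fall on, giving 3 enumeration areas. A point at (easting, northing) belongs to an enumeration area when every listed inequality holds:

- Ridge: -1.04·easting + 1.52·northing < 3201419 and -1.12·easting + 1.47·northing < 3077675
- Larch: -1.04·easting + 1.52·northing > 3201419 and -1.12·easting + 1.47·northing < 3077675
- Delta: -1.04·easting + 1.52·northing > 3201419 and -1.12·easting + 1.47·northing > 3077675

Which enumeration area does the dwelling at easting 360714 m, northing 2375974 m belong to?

-1.04·360714 + 1.52·2375974 = 3236337.920, which is > 3201419
-1.12·360714 + 1.47·2375974 = 3088682.100, which is > 3077675
This sign pattern matches Delta.

Delta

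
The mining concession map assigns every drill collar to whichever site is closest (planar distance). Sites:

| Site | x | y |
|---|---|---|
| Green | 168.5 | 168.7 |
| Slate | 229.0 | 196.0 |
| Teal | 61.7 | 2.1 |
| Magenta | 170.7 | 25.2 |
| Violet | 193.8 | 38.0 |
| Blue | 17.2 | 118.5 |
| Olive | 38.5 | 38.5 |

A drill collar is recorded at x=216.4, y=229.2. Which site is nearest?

Squared distances to each site:
Green: 5954.660; Slate: 1261.000; Teal: 75506.500; Magenta: 43704.490; Violet: 37068.200; Blue: 51935.130; Olive: 68014.900.
Minimum at Slate.

Slate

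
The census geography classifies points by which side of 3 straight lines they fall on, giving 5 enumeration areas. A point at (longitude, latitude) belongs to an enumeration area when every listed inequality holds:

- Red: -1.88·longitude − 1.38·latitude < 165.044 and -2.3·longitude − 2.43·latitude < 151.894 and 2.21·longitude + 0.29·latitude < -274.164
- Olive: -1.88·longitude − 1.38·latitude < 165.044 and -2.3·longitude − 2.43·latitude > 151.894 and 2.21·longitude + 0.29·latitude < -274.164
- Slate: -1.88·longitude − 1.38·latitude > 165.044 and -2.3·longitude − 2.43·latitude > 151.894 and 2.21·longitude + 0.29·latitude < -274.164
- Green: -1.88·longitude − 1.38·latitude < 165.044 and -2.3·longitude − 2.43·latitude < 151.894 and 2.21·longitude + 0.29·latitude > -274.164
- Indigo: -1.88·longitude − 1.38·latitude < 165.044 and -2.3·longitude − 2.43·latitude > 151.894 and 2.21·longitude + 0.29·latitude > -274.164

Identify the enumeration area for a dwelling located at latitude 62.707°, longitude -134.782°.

-1.88·-134.782 − 1.38·62.707 = 166.855, which is > 165.044
-2.3·-134.782 − 2.43·62.707 = 157.621, which is > 151.894
2.21·-134.782 + 0.29·62.707 = -279.683, which is < -274.164
This sign pattern matches Slate.

Slate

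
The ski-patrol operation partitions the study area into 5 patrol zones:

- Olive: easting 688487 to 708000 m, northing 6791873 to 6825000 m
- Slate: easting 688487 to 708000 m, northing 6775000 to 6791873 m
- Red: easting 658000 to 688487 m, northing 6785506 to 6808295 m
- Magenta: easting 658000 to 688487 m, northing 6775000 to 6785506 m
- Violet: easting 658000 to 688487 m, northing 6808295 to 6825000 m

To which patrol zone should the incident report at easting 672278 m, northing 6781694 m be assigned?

The point has easting = 672278 and northing = 6781694.
Only Magenta satisfies 658000 ≤ easting ≤ 688487 and 6775000 ≤ northing ≤ 6785506.

Magenta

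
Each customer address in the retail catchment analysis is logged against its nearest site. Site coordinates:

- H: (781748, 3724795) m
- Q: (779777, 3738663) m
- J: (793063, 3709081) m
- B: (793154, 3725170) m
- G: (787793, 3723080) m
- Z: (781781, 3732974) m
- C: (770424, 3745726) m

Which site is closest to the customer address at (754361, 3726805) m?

Squared distances to each site:
H: 754087869.000; Q: 786585220.000; J: 1811984980.000; B: 1507570074.000; G: 1131574249.000; Z: 789912961.000; C: 616024210.000.
Minimum at C.

C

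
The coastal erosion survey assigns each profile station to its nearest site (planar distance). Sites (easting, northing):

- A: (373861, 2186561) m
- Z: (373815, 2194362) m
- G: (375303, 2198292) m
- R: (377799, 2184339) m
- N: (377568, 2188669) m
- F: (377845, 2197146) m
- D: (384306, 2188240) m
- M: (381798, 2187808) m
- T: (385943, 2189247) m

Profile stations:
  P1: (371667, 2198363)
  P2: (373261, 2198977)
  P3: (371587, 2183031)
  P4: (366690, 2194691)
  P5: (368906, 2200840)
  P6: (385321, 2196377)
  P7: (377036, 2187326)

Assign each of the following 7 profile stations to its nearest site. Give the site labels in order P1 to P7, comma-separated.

G, G, A, Z, G, T, N

P1 → G (d²=13225537.00)
P2 → G (d²=4638989.00)
P3 → A (d²=17631976.00)
P4 → Z (d²=50873866.00)
P5 → G (d²=47413913.00)
P6 → T (d²=51223784.00)
P7 → N (d²=2086673.00)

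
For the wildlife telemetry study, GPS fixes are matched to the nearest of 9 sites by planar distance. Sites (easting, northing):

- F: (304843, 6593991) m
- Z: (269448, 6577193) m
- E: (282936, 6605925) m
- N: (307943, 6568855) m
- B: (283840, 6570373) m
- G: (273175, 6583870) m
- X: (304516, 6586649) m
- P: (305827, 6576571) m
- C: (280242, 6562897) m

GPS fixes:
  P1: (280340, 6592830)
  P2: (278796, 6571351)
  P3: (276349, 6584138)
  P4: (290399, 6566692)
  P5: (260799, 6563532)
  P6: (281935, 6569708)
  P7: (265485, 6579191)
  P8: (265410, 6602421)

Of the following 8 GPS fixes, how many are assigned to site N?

0

P1 → G
P2 → B
P3 → G
P4 → B
P5 → Z
P6 → B
P7 → Z
P8 → E
0 of the 8 go to N.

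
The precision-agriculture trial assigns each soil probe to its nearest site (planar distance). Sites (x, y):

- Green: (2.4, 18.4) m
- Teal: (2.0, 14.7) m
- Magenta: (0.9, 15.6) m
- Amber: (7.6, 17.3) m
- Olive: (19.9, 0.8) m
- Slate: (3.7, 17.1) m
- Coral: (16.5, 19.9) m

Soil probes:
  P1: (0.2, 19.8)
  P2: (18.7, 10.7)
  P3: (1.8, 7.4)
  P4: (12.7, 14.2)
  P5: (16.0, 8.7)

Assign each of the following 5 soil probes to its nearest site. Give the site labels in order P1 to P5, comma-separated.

P1 → Green (d²=6.80)
P2 → Coral (d²=89.48)
P3 → Teal (d²=53.33)
P4 → Amber (d²=35.62)
P5 → Olive (d²=77.62)

Green, Coral, Teal, Amber, Olive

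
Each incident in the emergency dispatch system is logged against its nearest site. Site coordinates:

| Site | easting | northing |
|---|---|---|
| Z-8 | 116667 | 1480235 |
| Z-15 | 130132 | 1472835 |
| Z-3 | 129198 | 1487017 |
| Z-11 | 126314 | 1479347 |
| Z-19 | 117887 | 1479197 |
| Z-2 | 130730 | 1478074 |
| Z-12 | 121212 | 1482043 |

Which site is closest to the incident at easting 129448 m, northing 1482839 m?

Squared distances to each site:
Z-8: 170134777.000; Z-15: 100547872.000; Z-3: 17518184.000; Z-11: 22016020.000; Z-19: 146920885.000; Z-2: 24348749.000; Z-12: 68465312.000.
Minimum at Z-3.

Z-3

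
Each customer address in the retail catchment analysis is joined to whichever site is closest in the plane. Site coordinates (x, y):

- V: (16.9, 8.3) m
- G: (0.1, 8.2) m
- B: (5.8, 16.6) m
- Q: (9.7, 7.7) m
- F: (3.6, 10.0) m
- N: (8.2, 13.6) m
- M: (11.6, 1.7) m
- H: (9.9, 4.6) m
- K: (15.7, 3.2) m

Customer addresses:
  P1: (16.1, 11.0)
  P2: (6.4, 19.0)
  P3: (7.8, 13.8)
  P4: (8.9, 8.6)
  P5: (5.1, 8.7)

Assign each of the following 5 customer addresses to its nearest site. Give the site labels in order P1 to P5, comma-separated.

P1 → V (d²=7.93)
P2 → B (d²=6.12)
P3 → N (d²=0.20)
P4 → Q (d²=1.45)
P5 → F (d²=3.94)

V, B, N, Q, F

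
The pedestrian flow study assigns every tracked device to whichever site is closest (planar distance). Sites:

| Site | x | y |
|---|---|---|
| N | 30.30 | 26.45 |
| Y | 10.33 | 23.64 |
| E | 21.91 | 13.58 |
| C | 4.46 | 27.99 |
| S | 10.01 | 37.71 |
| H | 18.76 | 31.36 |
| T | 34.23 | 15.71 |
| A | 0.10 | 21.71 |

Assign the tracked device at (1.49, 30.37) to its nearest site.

Squared distances to each site:
N: 845.383; Y: 123.439; E: 698.880; C: 14.485; S: 126.466; H: 299.233; T: 1286.823; A: 76.928.
Minimum at C.

C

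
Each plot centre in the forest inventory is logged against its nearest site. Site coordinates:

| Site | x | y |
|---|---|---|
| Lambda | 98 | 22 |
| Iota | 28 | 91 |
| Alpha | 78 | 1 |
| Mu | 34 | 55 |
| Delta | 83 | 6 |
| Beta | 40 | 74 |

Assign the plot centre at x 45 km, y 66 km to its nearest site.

Beta

Squared distances to each site:
Lambda: 4745.000; Iota: 914.000; Alpha: 5314.000; Mu: 242.000; Delta: 5044.000; Beta: 89.000.
Minimum at Beta.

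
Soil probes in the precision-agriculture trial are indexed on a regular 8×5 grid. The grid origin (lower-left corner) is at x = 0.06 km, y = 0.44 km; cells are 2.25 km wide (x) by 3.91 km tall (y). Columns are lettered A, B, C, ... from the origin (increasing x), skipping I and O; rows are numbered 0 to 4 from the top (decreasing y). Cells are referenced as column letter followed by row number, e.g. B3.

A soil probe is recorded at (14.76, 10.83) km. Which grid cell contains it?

G2

Column index: ⌊(14.76 − 0.06) / 2.25⌋ = ⌊6.533⌋ = 6 → column G
Row offset from origin: ⌊(10.83 − 0.44) / 3.91⌋ = ⌊2.657⌋ = 2 → row 2 (counted from top)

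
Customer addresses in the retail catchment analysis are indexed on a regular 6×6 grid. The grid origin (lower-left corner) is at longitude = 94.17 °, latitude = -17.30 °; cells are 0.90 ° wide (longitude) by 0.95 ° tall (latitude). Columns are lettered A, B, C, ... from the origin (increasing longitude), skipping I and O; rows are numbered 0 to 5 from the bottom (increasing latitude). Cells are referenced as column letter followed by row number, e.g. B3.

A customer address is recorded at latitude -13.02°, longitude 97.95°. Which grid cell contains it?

E4

Column index: ⌊(97.95 − 94.17) / 0.90⌋ = ⌊4.200⌋ = 4 → column E
Row offset from origin: ⌊(-13.02 − -17.30) / 0.95⌋ = ⌊4.505⌋ = 4 → row 4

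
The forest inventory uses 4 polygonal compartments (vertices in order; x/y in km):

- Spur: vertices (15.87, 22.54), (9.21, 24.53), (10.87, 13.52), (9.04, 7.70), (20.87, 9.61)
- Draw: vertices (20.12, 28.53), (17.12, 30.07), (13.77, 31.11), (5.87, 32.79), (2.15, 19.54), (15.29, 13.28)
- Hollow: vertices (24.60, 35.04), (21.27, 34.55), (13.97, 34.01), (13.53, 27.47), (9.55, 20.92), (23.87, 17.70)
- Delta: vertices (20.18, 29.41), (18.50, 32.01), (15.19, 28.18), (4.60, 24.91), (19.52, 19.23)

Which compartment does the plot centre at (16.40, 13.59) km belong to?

Cast a ray rightward from (16.40, 13.59). For each polygon, the edges (by vertex number in listed order) whose endpoints lie on opposite sides of y = 13.59, where each meets that height, and whether that is right or left of the point:
Spur: 2–3 at x≈10.859 (left), 5–1 at x≈19.331 (right) → 1 crossing.
Draw: 5–6 at x≈14.639 (left), 6–1 at x≈15.388 (left) → 0 crossings.
Hollow: no edge straddles that height → 0 crossings.
Delta: no edge straddles that height → 0 crossings.
Only Spur has an odd count, so the point is inside Spur.

Spur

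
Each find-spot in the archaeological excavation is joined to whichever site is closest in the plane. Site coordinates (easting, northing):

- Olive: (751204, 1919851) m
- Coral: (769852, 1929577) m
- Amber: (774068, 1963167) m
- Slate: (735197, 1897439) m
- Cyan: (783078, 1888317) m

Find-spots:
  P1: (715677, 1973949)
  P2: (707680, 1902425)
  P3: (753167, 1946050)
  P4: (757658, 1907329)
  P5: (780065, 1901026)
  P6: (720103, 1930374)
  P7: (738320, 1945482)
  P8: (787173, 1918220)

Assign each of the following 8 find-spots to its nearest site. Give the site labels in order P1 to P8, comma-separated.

Amber, Slate, Coral, Olive, Cyan, Olive, Olive, Coral

P1 → Amber (d²=3525760405.00)
P2 → Slate (d²=782045485.00)
P3 → Coral (d²=549748954.00)
P4 → Olive (d²=198454600.00)
P5 → Cyan (d²=170596850.00)
P6 → Olive (d²=1078005730.00)
P7 → Olive (d²=822945617.00)
P8 → Coral (d²=428998490.00)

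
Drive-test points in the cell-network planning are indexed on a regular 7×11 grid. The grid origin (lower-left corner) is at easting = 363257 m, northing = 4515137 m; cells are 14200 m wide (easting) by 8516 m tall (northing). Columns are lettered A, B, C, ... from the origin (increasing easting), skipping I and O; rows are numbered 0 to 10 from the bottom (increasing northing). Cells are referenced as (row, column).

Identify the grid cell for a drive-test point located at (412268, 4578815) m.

(7, D)

Column index: ⌊(412268 − 363257) / 14200⌋ = ⌊3.451⌋ = 3 → column D
Row offset from origin: ⌊(4578815 − 4515137) / 8516⌋ = ⌊7.477⌋ = 7 → row 7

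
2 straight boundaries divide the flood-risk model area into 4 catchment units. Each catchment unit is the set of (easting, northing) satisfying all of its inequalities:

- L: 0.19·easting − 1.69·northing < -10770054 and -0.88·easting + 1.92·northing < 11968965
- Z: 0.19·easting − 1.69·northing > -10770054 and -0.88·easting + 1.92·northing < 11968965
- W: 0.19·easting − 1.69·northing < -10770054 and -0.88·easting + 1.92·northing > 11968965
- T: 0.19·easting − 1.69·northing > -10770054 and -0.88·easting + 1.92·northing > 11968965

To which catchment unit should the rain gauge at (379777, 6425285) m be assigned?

W

0.19·379777 − 1.69·6425285 = -10786574.020, which is < -10770054
-0.88·379777 + 1.92·6425285 = 12002343.440, which is > 11968965
This sign pattern matches W.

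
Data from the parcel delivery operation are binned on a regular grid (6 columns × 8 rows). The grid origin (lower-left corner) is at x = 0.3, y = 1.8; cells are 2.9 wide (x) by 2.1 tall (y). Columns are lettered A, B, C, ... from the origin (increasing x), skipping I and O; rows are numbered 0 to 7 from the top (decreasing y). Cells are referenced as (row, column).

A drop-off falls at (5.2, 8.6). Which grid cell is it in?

Column index: ⌊(5.2 − 0.3) / 2.9⌋ = ⌊1.690⌋ = 1 → column B
Row offset from origin: ⌊(8.6 − 1.8) / 2.1⌋ = ⌊3.238⌋ = 3 → row 4 (counted from top)

(4, B)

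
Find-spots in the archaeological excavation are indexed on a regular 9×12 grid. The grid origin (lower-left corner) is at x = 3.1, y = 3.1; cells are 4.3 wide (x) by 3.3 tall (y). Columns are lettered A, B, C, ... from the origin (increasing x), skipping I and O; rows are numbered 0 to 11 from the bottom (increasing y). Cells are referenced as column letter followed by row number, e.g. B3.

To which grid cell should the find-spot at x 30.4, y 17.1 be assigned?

Column index: ⌊(30.4 − 3.1) / 4.3⌋ = ⌊6.349⌋ = 6 → column G
Row offset from origin: ⌊(17.1 − 3.1) / 3.3⌋ = ⌊4.242⌋ = 4 → row 4

G4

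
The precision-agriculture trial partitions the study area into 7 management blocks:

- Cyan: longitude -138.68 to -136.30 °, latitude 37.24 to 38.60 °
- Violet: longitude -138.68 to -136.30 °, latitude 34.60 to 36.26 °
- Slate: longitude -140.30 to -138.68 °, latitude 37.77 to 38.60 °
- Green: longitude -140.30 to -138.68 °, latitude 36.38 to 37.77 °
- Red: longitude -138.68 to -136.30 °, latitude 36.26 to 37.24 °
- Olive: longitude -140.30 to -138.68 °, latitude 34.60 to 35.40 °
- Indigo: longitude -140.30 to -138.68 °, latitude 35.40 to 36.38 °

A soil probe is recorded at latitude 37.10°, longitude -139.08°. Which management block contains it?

Green

The point has longitude = -139.08 and latitude = 37.10.
Only Green satisfies -140.30 ≤ longitude ≤ -138.68 and 36.38 ≤ latitude ≤ 37.77.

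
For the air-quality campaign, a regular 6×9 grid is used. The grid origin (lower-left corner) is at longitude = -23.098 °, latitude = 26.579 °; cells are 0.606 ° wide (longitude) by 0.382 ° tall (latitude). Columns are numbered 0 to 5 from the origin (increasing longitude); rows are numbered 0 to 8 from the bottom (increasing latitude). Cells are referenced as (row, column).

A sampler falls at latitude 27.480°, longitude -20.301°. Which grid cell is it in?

Column index: ⌊(-20.301 − -23.098) / 0.606⌋ = ⌊4.616⌋ = 4
Row offset from origin: ⌊(27.480 − 26.579) / 0.382⌋ = ⌊2.359⌋ = 2 → row 2

(2, 4)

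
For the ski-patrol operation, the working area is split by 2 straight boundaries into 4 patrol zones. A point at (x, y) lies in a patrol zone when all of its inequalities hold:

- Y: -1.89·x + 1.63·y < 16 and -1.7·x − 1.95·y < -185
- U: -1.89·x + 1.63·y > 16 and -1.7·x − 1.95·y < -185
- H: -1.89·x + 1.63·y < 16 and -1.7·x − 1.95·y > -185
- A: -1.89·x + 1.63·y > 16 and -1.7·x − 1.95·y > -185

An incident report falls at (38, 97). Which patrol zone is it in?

-1.89·38 + 1.63·97 = 86.290, which is > 16
-1.7·38 − 1.95·97 = -253.750, which is < -185
This sign pattern matches U.

U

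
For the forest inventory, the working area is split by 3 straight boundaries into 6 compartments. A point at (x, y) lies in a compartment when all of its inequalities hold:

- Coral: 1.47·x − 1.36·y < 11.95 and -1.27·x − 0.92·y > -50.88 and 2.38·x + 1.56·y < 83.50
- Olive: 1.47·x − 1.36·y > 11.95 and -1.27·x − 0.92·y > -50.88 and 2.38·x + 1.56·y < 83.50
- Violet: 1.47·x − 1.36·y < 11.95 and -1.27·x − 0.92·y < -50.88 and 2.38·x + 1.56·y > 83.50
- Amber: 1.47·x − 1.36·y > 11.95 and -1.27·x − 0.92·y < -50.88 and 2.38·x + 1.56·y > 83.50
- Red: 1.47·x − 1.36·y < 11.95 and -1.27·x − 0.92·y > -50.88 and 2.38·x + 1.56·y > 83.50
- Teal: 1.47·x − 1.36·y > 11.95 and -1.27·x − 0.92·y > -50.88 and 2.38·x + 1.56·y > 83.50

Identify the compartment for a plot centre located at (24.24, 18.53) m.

Red

1.47·24.24 − 1.36·18.53 = 10.432, which is < 11.95
-1.27·24.24 − 0.92·18.53 = -47.832, which is > -50.88
2.38·24.24 + 1.56·18.53 = 86.598, which is > 83.50
This sign pattern matches Red.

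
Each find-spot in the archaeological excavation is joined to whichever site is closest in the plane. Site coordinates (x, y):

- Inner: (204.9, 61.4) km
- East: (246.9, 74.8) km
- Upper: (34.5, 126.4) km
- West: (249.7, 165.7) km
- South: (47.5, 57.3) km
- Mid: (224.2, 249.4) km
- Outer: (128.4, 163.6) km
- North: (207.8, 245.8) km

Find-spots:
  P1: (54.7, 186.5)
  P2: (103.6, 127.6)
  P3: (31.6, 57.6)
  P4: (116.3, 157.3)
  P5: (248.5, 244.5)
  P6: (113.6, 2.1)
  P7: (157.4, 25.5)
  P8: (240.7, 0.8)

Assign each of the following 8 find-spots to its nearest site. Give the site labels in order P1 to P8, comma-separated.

P1 → Upper (d²=4020.05)
P2 → Outer (d²=1911.04)
P3 → South (d²=252.90)
P4 → Outer (d²=186.10)
P5 → Mid (d²=614.50)
P6 → South (d²=7416.25)
P7 → Inner (d²=3545.06)
P8 → Inner (d²=4954.00)

Upper, Outer, South, Outer, Mid, South, Inner, Inner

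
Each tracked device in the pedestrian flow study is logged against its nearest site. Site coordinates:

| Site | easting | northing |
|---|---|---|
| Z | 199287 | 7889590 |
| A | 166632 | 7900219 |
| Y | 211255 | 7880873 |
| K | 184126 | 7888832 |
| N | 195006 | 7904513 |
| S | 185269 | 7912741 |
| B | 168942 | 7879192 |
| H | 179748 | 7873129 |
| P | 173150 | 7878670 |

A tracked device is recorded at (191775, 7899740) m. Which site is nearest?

N

Squared distances to each site:
Z: 159452644.000; A: 632399890.000; Y: 735434089.000; K: 177491665.000; N: 33220890.000; S: 211354037.000; B: 943566193.000; H: 852794050.000; P: 790835525.000.
Minimum at N.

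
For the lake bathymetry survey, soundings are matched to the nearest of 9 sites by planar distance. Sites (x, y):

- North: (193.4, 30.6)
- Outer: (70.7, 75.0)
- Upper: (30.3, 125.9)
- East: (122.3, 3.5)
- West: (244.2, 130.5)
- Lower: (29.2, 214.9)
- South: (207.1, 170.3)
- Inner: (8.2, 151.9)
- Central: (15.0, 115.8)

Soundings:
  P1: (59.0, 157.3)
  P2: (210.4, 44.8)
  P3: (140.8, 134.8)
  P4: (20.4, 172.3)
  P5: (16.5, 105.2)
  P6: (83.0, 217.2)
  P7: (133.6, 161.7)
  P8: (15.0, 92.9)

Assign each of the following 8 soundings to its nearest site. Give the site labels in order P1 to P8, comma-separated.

P1 → Upper (d²=1809.65)
P2 → North (d²=490.64)
P3 → South (d²=5655.94)
P4 → Inner (d²=565.00)
P5 → Central (d²=114.61)
P6 → Lower (d²=2899.73)
P7 → South (d²=5476.21)
P8 → Central (d²=524.41)

Upper, North, South, Inner, Central, Lower, South, Central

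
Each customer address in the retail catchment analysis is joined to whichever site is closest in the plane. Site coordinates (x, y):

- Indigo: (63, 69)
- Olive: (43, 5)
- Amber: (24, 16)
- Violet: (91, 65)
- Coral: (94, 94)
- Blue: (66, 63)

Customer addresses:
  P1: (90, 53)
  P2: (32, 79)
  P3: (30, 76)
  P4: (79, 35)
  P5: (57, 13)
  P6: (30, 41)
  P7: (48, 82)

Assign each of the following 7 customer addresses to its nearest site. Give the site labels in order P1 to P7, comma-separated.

P1 → Violet (d²=145.00)
P2 → Indigo (d²=1061.00)
P3 → Indigo (d²=1138.00)
P4 → Blue (d²=953.00)
P5 → Olive (d²=260.00)
P6 → Amber (d²=661.00)
P7 → Indigo (d²=394.00)

Violet, Indigo, Indigo, Blue, Olive, Amber, Indigo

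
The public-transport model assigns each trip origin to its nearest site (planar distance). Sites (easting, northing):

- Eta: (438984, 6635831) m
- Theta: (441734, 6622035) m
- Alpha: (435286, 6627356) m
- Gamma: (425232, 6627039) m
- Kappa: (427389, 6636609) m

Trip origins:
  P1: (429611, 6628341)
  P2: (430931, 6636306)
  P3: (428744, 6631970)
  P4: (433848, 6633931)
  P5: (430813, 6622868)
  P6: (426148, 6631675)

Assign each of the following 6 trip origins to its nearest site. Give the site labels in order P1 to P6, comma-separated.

P1 → Gamma (d²=20870845.00)
P2 → Kappa (d²=12637573.00)
P3 → Kappa (d²=23356346.00)
P4 → Eta (d²=29988496.00)
P5 → Alpha (d²=40149873.00)
P6 → Gamma (d²=22331552.00)

Gamma, Kappa, Kappa, Eta, Alpha, Gamma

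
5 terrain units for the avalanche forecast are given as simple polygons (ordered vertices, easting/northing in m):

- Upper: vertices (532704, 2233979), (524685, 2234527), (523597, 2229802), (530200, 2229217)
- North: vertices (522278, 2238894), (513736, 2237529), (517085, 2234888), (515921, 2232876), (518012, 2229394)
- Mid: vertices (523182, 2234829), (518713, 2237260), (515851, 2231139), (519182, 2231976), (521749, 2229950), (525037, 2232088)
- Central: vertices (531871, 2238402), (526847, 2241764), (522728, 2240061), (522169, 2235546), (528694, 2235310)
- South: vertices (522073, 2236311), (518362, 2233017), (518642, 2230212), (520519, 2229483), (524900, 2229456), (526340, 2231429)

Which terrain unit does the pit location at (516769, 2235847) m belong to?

North

Cast a ray rightward from (516769, 2235847). For each polygon, the edges (by vertex number in listed order) whose endpoints lie on opposite sides of northing = 2235847, where each meets that height, and whether that is right or left of the point:
Upper: no edge straddles that height → 0 crossings.
North: 2–3 at easting≈515868.9 (left), 5–1 at easting≈520909.7 (right) → 1 crossing.
Mid: 1–2 at easting≈521310.6 (right), 2–3 at easting≈518052.3 (right) → 2 crossings.
Central: 3–4 at easting≈522206.3 (right), 5–1 at easting≈529245.8 (right) → 2 crossings.
South: 1–2 at easting≈521550.3 (right), 6–1 at easting≈522478.5 (right) → 2 crossings.
Only North has an odd count, so the point is inside North.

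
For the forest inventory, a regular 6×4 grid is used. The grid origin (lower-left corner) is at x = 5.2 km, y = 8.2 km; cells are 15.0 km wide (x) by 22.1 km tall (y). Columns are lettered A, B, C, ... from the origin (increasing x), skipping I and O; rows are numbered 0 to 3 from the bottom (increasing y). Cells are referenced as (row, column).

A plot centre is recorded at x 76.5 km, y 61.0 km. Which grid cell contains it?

(2, E)

Column index: ⌊(76.5 − 5.2) / 15.0⌋ = ⌊4.753⌋ = 4 → column E
Row offset from origin: ⌊(61.0 − 8.2) / 22.1⌋ = ⌊2.389⌋ = 2 → row 2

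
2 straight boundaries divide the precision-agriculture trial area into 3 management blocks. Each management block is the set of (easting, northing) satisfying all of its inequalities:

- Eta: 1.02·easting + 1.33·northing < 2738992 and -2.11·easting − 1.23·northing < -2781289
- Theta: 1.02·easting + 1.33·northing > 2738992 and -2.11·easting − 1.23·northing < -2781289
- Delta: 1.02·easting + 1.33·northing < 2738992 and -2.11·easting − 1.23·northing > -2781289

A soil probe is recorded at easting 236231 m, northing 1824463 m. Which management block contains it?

1.02·236231 + 1.33·1824463 = 2667491.410, which is < 2738992
-2.11·236231 − 1.23·1824463 = -2742536.900, which is > -2781289
This sign pattern matches Delta.

Delta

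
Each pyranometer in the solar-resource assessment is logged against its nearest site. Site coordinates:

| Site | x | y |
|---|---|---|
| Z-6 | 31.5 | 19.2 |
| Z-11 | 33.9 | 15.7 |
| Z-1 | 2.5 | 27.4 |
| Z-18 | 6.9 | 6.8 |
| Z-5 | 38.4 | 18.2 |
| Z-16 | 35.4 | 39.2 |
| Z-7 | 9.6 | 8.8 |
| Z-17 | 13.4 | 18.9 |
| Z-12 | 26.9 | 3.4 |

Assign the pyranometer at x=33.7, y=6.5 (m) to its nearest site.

Z-12

Squared distances to each site:
Z-6: 166.130; Z-11: 84.680; Z-1: 1410.250; Z-18: 718.330; Z-5: 158.980; Z-16: 1072.180; Z-7: 586.100; Z-17: 565.850; Z-12: 55.850.
Minimum at Z-12.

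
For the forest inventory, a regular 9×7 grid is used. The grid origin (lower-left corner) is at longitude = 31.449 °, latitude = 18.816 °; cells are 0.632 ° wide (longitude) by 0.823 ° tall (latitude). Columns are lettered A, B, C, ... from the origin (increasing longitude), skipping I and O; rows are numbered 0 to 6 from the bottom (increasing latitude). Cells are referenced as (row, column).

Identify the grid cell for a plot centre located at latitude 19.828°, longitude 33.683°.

(1, D)

Column index: ⌊(33.683 − 31.449) / 0.632⌋ = ⌊3.535⌋ = 3 → column D
Row offset from origin: ⌊(19.828 − 18.816) / 0.823⌋ = ⌊1.230⌋ = 1 → row 1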